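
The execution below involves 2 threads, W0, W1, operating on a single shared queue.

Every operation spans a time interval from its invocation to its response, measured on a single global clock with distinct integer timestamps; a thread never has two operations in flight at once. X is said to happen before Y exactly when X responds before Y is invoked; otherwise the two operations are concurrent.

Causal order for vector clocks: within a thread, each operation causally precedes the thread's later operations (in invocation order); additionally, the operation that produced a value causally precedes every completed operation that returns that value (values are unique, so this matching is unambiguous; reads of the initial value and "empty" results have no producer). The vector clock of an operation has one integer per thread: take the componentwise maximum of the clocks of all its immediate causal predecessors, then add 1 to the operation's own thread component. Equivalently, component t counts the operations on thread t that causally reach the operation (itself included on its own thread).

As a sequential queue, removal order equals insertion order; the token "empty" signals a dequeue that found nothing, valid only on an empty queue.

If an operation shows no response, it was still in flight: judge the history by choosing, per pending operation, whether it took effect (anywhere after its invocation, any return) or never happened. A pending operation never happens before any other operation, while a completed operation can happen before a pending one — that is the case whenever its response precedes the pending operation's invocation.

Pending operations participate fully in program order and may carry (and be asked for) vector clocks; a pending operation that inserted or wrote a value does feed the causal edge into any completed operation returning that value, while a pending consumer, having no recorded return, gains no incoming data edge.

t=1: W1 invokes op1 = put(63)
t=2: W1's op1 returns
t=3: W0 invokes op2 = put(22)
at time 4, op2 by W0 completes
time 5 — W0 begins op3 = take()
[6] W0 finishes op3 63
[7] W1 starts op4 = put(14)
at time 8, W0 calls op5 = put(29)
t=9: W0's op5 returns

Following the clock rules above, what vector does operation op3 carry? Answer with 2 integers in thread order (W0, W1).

(2, 1)

root op op1, invoked 1: fresh clock plus W1's own tick → (0, 1)
root op op2, invoked 3: fresh clock plus W0's own tick → (1, 0)
VC(op4, invoked at 7): max of VC(op1)=(0, 1), then +1 on thread W1 → (0, 2)
VC(op3, invoked at 5): max of VC(op1)=(0, 1), VC(op2)=(1, 0), then +1 on thread W0 → (2, 1)
VC(op5, invoked at 8): max of VC(op3)=(2, 1), then +1 on thread W0 → (3, 1)
target: VC(op3) = (2, 1)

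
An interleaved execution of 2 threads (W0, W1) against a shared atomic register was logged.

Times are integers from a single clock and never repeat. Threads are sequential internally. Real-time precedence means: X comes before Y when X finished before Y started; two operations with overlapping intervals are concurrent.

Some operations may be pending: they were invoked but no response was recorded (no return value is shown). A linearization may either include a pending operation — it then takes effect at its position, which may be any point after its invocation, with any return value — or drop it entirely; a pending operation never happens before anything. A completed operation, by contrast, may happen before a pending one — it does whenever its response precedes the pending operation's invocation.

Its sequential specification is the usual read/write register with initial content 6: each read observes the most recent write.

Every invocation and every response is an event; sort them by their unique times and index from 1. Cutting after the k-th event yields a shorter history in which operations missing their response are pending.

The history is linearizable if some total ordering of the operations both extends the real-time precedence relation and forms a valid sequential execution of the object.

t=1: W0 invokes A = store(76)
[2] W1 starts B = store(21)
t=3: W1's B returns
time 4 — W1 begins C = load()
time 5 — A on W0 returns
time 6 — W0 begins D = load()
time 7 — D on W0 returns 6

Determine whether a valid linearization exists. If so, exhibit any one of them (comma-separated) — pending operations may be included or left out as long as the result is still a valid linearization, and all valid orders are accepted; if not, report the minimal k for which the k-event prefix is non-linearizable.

prefix check: 1..6 passes, 1..7 fails once D's time-7 response joins
all 2 real-time-respecting orders fail — 3 completed atomic register operations, no legal replay
no completion choice of the 1 pending operation (C) rescues it — every subset was tried
one such order, A, B, D (pending dropped), breaks at step 3 where D load() → 6 is illegal
one such order, B, A, D (pending dropped), breaks at step 3 where D load() → 6 is illegal

not linearizable — minimal violating prefix: 7 events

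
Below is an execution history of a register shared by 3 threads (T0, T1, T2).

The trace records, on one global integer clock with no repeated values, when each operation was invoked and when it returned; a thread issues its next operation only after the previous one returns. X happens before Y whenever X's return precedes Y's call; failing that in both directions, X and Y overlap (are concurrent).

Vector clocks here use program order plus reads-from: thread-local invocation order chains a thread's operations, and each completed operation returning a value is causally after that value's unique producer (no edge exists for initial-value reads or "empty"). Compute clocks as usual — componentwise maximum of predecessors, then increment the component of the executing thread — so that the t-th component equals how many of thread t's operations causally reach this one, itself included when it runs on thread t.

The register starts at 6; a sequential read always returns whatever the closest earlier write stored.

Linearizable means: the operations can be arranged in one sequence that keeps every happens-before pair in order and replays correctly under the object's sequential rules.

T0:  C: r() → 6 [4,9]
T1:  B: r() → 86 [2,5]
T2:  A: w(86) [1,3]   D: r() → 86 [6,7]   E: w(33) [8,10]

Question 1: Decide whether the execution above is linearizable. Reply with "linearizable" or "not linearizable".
already the first 9 events (up to C's response at time 9) admit no linearization; the first 8 still do
the 4 completed operations admit 5 real-time orders; each fails the register replay
include/drop combinations of the 1 pending operation (E) were all tried; none helps
take A, B, C, D (pending dropped): step 3 already fails, because C r() → 6 cannot occur there
take A, B, D, C (pending dropped): step 4 already fails, because C r() → 6 cannot occur there

not linearizable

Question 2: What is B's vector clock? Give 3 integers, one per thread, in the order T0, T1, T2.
Answer: (0, 1, 1)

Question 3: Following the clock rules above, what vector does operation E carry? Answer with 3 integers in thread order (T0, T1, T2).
Answer: (0, 0, 3)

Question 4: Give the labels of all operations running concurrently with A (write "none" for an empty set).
Answer: B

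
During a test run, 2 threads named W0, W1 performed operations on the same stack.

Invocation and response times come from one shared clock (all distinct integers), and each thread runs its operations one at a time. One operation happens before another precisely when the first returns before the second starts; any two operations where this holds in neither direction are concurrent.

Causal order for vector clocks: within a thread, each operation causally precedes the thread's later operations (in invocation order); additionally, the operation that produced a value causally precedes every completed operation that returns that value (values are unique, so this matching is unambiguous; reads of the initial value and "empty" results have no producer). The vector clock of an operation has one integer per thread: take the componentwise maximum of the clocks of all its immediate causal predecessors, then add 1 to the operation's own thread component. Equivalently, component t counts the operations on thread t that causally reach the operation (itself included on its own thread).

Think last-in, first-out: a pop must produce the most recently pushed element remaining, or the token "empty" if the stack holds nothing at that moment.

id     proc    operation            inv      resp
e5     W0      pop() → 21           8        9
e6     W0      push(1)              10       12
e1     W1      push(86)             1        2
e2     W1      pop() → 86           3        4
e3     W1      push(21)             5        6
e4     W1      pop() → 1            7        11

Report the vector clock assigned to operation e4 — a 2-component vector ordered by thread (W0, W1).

VC(e1, invoked at 1): no causal predecessors; +1 on W1 → (0, 1)
from VC(e1)=(0, 1), e2 (invoked 3) maxes components and bumps W1 → (0, 2)
from VC(e2)=(0, 2), e3 (invoked 5) maxes components and bumps W1 → (0, 3)
from VC(e3)=(0, 3), e5 (invoked 8) maxes components and bumps W0 → (1, 3)
from VC(e5)=(1, 3), e6 (invoked 10) maxes components and bumps W0 → (2, 3)
from VC(e3)=(0, 3), VC(e6)=(2, 3), e4 (invoked 7) maxes components and bumps W1 → (2, 4)
target: VC(e4) = (2, 4)

(2, 4)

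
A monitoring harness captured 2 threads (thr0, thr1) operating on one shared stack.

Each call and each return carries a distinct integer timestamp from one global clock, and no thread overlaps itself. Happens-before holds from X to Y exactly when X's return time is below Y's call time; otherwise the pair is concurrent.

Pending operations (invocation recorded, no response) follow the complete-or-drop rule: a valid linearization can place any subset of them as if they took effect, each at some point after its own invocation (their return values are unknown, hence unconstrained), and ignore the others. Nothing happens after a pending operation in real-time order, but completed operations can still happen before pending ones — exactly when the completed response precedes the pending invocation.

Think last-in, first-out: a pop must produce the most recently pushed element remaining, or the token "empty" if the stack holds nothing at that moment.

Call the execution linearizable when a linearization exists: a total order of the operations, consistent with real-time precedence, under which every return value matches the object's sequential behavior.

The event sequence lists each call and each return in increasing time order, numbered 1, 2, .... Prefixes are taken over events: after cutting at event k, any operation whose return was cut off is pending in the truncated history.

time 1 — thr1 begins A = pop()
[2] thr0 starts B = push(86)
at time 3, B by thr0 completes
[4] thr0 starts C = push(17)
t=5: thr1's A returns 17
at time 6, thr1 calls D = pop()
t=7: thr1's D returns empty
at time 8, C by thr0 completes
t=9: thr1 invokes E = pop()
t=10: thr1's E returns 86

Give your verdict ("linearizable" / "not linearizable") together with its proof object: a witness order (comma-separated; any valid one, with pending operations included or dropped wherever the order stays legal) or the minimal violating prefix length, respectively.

not linearizable — minimal violating prefix: 7 events

events 1..6 are fine; event 7 — the response of D at time 7 — makes the prefix non-linearizable
the 3 completed operations admit 2 real-time orders; each fails the stack replay
include/drop combinations of the 1 pending operation (C) were all tried; none helps
one such order, A, B, D (pending dropped), breaks at step 1 where A pop() → 17 is illegal
one such order, B, A, D (pending dropped), breaks at step 2 where A pop() → 17 is illegal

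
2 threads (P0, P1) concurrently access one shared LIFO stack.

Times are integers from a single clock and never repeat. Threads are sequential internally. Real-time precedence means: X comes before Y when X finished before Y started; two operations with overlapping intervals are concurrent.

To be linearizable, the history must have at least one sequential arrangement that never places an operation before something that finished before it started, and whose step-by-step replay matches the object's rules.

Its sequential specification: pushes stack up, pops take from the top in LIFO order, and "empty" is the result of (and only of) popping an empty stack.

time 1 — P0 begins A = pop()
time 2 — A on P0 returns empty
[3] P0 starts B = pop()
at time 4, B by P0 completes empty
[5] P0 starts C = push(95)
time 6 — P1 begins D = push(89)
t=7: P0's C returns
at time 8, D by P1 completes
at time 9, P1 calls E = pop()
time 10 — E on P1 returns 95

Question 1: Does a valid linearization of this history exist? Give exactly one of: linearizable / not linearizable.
witness order: A, B, D, C, E
1. A pop() → empty, leaving stack <>
2. B pop() → empty, leaving stack <>
3. D push(89), leaving stack <89>
4. C push(95), leaving stack <89,95>
5. E pop() → 95, leaving stack <89>

linearizable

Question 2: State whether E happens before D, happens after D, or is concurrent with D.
Answer: after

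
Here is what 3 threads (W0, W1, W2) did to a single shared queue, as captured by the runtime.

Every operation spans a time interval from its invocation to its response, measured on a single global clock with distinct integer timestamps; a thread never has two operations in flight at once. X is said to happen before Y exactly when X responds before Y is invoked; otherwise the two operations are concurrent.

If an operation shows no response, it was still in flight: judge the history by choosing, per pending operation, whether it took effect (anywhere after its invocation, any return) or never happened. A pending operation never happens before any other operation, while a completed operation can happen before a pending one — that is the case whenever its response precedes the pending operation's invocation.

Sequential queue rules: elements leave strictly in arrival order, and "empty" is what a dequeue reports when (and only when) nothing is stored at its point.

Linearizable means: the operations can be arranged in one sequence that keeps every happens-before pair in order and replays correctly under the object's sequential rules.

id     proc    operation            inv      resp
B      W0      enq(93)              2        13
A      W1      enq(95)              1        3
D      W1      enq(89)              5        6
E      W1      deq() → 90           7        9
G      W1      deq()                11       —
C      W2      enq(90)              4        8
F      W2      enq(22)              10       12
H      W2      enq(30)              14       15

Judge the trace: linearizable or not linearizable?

cut after 8 events: linearizable; cut after 9 events (E responds, time 9): not linearizable
checked exhaustively: 3 real-time-consistent orders of 4 completed operations, zero legal queue replays
completion choices over the 1 pending operation (B) were checked; none helps
one such order, A, C, D, E (pending dropped), breaks at step 4 where E deq() → 90 is illegal
one such order, A, D, C, E (pending dropped), breaks at step 4 where E deq() → 90 is illegal

not linearizable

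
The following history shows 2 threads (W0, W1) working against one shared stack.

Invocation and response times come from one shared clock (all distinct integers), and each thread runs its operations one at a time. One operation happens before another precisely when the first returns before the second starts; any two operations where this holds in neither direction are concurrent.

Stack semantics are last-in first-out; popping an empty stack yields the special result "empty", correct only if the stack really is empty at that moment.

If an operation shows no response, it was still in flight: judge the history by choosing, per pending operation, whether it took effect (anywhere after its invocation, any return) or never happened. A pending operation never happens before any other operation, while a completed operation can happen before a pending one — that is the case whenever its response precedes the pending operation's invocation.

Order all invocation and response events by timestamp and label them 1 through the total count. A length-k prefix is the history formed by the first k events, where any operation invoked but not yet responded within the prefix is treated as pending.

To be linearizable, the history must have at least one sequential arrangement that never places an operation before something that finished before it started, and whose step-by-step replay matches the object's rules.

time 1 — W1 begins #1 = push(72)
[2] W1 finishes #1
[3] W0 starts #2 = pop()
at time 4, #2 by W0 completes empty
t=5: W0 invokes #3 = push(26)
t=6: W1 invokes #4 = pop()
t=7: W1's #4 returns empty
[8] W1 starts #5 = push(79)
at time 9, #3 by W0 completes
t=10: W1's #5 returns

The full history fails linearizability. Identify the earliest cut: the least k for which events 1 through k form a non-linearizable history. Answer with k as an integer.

4

a valid linearization of events 1..3 exists, for instance #1:
1. #1 push(72), leaving stack <72>
event 4 — #2's response, time 4 — after it, nothing linearizes
one such order, #1, #2, breaks at step 2 where #2 pop() → empty is illegal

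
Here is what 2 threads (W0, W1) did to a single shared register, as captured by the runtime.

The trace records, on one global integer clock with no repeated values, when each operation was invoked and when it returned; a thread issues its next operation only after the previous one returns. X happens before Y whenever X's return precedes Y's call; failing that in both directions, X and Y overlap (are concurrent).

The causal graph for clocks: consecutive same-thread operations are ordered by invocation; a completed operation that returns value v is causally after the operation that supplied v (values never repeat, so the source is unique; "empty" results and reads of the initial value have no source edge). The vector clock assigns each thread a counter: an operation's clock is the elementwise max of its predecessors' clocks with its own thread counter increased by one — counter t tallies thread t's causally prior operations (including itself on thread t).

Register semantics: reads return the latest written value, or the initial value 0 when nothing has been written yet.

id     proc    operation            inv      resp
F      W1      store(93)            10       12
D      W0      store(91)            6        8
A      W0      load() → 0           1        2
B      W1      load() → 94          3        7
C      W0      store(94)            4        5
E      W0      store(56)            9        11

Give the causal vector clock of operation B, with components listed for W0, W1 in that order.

invoked at 1, A has no predecessors; its own W0 bump gives (1, 0)
C, invoked 4, takes VC(A)=(1, 0) under max, adds 1 for W0 → (2, 0)
B, invoked 3, takes VC(C)=(2, 0) under max, adds 1 for W1 → (2, 1)
D, invoked 6, takes VC(C)=(2, 0) under max, adds 1 for W0 → (3, 0)
F, invoked 10, takes VC(B)=(2, 1) under max, adds 1 for W1 → (2, 2)
E, invoked 9, takes VC(D)=(3, 0) under max, adds 1 for W0 → (4, 0)
target: VC(B) = (2, 1)

(2, 1)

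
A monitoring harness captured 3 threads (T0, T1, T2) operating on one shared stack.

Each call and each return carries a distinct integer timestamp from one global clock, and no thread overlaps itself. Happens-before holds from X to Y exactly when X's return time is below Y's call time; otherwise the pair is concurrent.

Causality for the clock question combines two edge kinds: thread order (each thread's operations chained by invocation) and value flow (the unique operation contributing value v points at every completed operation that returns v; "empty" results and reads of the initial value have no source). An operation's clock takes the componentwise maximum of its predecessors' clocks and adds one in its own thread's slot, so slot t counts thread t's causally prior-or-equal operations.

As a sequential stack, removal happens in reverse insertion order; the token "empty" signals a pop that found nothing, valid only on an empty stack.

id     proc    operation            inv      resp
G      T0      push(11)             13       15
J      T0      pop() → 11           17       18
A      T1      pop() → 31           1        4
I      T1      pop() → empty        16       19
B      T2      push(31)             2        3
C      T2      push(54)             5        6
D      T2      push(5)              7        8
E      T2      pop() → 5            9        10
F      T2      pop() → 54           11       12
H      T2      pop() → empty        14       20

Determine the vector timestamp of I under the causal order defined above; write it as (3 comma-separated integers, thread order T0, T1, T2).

B, invoked 2, has no incoming edges; only T2's bump applies → (0, 0, 1)
G, invoked 13, has no incoming edges; only T0's bump applies → (1, 0, 0)
VC(C, invoked at 5): max of VC(B)=(0, 0, 1), then +1 on thread T2 → (0, 0, 2)
VC(A, invoked at 1): max of VC(B)=(0, 0, 1), then +1 on thread T1 → (0, 1, 1)
VC(J, invoked at 17): max of VC(G)=(1, 0, 0), then +1 on thread T0 → (2, 0, 0)
VC(D, invoked at 7): max of VC(C)=(0, 0, 2), then +1 on thread T2 → (0, 0, 3)
VC(I, invoked at 16): max of VC(A)=(0, 1, 1), then +1 on thread T1 → (0, 2, 1)
VC(E, invoked at 9): max of VC(D)=(0, 0, 3), then +1 on thread T2 → (0, 0, 4)
VC(F, invoked at 11): max of VC(C)=(0, 0, 2), VC(E)=(0, 0, 4), then +1 on thread T2 → (0, 0, 5)
VC(H, invoked at 14): max of VC(F)=(0, 0, 5), then +1 on thread T2 → (0, 0, 6)
target: VC(I) = (0, 2, 1)

(0, 2, 1)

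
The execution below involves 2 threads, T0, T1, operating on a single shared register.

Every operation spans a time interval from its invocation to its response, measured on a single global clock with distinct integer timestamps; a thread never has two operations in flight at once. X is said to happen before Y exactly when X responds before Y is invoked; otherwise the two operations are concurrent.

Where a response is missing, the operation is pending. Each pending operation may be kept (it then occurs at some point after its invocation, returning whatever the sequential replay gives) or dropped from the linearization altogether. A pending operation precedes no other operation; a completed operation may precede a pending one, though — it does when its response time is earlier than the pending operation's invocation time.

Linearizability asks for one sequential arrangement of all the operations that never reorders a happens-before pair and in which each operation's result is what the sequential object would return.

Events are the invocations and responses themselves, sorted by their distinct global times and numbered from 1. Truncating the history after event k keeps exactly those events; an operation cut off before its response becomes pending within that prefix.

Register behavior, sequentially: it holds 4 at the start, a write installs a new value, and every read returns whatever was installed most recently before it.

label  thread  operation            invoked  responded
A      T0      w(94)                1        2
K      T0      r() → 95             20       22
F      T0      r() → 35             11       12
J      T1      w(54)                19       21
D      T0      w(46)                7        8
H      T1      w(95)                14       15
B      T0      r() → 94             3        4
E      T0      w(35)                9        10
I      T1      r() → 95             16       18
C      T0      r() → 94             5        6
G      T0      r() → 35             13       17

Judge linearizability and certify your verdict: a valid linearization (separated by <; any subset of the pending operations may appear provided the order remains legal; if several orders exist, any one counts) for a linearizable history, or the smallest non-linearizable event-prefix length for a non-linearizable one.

step 1: A w(94) — value 94
step 2: B r() → 94 — value 94
step 3: C r() → 94 — value 94
step 4: D w(46) — value 46
step 5: E w(35) — value 35
step 6: F r() → 35 — value 35
step 7: G r() → 35 — value 35
step 8: H w(95) — value 95
step 9: I r() → 95 — value 95
step 10: K r() → 95 — value 95
step 11: J w(54) — value 54

linearizable — witness: A < B < C < D < E < F < G < H < I < K < J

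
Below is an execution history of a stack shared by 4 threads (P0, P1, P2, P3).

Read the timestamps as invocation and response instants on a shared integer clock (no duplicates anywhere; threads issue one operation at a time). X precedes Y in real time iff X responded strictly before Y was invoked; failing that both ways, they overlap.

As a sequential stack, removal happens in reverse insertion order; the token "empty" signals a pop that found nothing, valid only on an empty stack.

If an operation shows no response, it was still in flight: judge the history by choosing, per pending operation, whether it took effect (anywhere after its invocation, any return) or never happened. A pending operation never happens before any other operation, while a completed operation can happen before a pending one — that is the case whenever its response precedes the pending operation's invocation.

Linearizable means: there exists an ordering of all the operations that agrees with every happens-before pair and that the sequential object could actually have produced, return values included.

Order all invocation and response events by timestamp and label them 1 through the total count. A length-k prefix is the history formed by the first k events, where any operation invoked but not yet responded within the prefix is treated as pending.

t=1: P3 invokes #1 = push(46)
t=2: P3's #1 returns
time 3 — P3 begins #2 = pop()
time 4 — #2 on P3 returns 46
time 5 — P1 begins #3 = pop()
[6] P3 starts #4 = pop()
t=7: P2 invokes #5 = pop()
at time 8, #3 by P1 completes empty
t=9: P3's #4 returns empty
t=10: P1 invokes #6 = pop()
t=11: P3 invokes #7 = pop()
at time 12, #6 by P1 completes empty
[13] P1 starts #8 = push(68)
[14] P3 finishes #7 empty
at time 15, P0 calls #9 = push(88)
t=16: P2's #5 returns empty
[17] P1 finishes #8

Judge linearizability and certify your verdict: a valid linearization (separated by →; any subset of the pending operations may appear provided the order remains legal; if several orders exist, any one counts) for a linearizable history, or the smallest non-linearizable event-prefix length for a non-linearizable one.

linearizable — witness: #1 → #2 → #3 → #4 → #5 → #6 → #7 → #8

after step 1 (#1 push(46)): stack <46>
after step 2 (#2 pop() → 46): stack <>
after step 3 (#3 pop() → empty): stack <>
after step 4 (#4 pop() → empty): stack <>
after step 5 (#5 pop() → empty): stack <>
after step 6 (#6 pop() → empty): stack <>
after step 7 (#7 pop() → empty): stack <>
after step 8 (#8 push(68)): stack <68>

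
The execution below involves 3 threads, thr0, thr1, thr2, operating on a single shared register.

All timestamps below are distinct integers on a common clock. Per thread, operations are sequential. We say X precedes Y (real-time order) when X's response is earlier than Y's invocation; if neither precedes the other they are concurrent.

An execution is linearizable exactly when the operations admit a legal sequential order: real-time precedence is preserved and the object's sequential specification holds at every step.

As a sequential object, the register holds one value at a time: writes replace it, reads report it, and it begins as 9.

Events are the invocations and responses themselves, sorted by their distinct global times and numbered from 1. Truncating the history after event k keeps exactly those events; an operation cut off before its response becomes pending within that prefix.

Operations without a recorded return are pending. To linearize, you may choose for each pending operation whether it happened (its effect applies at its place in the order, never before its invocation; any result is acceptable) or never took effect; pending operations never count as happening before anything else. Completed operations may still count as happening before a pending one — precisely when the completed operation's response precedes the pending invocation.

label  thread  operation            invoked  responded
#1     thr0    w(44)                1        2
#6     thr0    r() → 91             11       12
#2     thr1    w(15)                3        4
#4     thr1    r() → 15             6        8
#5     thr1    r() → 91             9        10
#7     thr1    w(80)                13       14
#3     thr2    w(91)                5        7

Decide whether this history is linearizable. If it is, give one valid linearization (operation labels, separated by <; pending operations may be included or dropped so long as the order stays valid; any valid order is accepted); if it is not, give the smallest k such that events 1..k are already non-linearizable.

linearizable — witness: #1 < #2 < #4 < #3 < #5 < #6 < #7

1. #1 w(44), leaving value 44
2. #2 w(15), leaving value 15
3. #4 r() → 15, leaving value 15
4. #3 w(91), leaving value 91
5. #5 r() → 91, leaving value 91
6. #6 r() → 91, leaving value 91
7. #7 w(80), leaving value 80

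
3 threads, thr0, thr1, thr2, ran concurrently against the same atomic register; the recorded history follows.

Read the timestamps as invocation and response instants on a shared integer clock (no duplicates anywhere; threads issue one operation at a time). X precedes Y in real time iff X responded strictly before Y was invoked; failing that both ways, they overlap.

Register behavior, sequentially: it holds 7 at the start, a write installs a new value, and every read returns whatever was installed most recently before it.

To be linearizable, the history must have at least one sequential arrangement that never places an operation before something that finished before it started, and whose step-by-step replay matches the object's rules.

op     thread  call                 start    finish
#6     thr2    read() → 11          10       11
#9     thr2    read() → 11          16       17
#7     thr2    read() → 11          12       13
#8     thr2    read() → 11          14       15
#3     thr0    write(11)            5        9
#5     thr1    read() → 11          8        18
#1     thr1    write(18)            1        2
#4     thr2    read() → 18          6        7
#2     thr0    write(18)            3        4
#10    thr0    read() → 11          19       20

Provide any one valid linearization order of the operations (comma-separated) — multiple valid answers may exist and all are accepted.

#1, #2, #4, #3, #5, #6, #7, #8, #9, #10

after step 1 (#1 write(18)): value 18
after step 2 (#2 write(18)): value 18
after step 3 (#4 read() → 18): value 18
after step 4 (#3 write(11)): value 11
after step 5 (#5 read() → 11): value 11
after step 6 (#6 read() → 11): value 11
after step 7 (#7 read() → 11): value 11
after step 8 (#8 read() → 11): value 11
after step 9 (#9 read() → 11): value 11
after step 10 (#10 read() → 11): value 11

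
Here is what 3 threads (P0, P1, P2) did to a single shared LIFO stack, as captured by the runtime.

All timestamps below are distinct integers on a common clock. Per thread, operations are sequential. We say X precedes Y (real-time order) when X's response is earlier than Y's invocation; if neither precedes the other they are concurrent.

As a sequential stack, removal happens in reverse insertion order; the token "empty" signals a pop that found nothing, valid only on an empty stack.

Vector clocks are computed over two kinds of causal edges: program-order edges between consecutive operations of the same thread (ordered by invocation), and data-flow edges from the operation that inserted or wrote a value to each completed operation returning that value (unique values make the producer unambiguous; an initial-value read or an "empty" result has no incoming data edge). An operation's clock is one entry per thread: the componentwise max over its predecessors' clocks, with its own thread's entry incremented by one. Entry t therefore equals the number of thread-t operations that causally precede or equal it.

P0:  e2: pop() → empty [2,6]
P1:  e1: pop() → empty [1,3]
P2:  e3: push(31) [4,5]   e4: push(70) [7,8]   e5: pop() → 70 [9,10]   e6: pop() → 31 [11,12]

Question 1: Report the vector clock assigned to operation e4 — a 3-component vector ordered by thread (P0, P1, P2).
(0, 0, 2)

no predecessors for e3 (invoked 4): P2 increments from zero → (0, 0, 1)
no predecessors for e1 (invoked 1): P1 increments from zero → (0, 1, 0)
no predecessors for e2 (invoked 2): P0 increments from zero → (1, 0, 0)
invoked at 7, e4 merges VC(e3)=(0, 0, 1) and bumps P2's slot → (0, 0, 2)
invoked at 9, e5 merges VC(e4)=(0, 0, 2) and bumps P2's slot → (0, 0, 3)
invoked at 11, e6 merges VC(e3)=(0, 0, 1), VC(e5)=(0, 0, 3) and bumps P2's slot → (0, 0, 4)
target: VC(e4) = (0, 0, 2)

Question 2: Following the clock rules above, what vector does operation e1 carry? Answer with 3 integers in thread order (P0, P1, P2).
(0, 1, 0)

invoked at 4, e3 has no predecessors; its own P2 bump gives (0, 0, 1)
invoked at 1, e1 has no predecessors; its own P1 bump gives (0, 1, 0)
invoked at 2, e2 has no predecessors; its own P0 bump gives (1, 0, 0)
VC(e4, invoked at 7): max of VC(e3)=(0, 0, 1), then +1 on thread P2 → (0, 0, 2)
VC(e5, invoked at 9): max of VC(e4)=(0, 0, 2), then +1 on thread P2 → (0, 0, 3)
VC(e6, invoked at 11): max of VC(e3)=(0, 0, 1), VC(e5)=(0, 0, 3), then +1 on thread P2 → (0, 0, 4)
target: VC(e1) = (0, 1, 0)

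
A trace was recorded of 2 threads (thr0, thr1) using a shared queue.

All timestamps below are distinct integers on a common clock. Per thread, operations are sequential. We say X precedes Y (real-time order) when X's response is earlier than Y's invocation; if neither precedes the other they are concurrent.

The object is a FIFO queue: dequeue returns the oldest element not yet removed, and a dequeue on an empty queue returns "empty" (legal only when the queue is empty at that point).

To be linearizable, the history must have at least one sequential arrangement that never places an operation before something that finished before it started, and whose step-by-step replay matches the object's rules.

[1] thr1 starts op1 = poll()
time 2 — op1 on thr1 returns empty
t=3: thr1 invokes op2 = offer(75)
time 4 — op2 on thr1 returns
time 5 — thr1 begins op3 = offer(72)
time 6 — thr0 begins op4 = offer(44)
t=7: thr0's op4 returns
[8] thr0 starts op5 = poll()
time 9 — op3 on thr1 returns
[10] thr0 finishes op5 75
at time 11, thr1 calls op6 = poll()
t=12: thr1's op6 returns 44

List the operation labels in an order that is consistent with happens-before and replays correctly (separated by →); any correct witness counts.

step 1: op1 poll() → empty — queue <>
step 2: op2 offer(75) — queue <75>
step 3: op4 offer(44) — queue <75,44>
step 4: op3 offer(72) — queue <75,44,72>
step 5: op5 poll() → 75 — queue <44,72>
step 6: op6 poll() → 44 — queue <72>

op1 → op2 → op4 → op3 → op5 → op6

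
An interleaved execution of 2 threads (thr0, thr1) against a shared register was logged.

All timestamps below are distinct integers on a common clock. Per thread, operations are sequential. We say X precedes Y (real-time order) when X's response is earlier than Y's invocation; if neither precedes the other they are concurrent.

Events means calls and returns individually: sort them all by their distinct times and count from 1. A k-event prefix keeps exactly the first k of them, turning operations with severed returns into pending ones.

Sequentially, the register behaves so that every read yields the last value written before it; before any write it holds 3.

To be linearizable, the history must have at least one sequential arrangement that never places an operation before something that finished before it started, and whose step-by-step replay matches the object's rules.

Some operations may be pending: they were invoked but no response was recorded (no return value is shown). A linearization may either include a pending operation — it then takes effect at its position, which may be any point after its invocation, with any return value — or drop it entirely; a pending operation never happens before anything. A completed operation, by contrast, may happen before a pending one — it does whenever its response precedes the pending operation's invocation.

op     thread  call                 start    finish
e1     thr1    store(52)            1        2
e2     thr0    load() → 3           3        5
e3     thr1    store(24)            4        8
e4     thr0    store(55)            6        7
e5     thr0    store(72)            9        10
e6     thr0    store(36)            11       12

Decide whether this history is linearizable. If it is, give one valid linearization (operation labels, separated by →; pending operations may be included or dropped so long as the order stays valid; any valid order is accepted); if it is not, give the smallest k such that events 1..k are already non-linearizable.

not linearizable — minimal violating prefix: 5 events

through event 4 a valid linearization exists; event 5 (e2 responding at time 5) ends that
exactly one order of the 2 completed ops respects real time; the register replay fails
no completion choice of the 1 pending operation (e3) rescues it — every subset was tried
one such order, e1, e2 (pending dropped), breaks at step 2 where e2 load() → 3 is illegal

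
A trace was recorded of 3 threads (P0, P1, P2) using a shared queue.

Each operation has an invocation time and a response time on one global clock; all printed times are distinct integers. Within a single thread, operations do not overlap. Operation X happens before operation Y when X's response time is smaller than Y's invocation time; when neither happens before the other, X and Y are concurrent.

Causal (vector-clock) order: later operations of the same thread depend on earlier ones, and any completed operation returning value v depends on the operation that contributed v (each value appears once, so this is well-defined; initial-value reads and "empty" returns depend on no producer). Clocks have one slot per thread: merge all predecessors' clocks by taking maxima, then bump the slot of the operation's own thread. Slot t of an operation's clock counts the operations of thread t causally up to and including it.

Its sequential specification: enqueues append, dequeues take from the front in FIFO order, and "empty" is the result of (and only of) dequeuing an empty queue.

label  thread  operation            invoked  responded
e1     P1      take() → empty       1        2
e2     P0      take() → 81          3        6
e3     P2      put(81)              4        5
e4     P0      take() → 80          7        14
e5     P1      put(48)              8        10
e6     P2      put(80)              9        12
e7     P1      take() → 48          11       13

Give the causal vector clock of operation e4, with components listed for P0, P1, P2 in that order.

e3, invoked 4, has no incoming edges; only P2's bump applies → (0, 0, 1)
e1, invoked 1, has no incoming edges; only P1's bump applies → (0, 1, 0)
invoked at 9, e6 merges VC(e3)=(0, 0, 1) and bumps P2's slot → (0, 0, 2)
invoked at 8, e5 merges VC(e1)=(0, 1, 0) and bumps P1's slot → (0, 2, 0)
invoked at 3, e2 merges VC(e3)=(0, 0, 1) and bumps P0's slot → (1, 0, 1)
invoked at 11, e7 merges VC(e5)=(0, 2, 0) and bumps P1's slot → (0, 3, 0)
invoked at 7, e4 merges VC(e2)=(1, 0, 1), VC(e6)=(0, 0, 2) and bumps P0's slot → (2, 0, 2)
target: VC(e4) = (2, 0, 2)

(2, 0, 2)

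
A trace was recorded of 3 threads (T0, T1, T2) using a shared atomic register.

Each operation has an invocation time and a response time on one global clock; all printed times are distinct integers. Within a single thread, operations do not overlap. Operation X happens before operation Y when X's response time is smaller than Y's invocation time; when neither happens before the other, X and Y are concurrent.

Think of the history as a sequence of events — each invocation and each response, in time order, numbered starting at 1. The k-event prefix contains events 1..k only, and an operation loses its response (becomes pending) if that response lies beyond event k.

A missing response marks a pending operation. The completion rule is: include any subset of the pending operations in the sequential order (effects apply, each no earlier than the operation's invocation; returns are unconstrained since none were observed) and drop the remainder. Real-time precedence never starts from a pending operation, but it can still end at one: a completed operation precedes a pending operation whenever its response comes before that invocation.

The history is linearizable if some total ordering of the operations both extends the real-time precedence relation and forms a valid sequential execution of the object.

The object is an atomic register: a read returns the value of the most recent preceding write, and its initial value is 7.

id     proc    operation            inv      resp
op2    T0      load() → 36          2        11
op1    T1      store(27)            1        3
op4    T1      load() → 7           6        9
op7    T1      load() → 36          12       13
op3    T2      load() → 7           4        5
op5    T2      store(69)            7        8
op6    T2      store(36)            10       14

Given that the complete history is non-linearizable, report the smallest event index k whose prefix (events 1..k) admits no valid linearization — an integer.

a valid linearization of events 1..4 exists, for instance op1:
step 1: op1 store(27) — value 27
at event 5 (op3's time-5 response) nothing linearizes any more
no completion choice of the 1 pending operation (op2) rescues it — every subset was tried
one such order, op1, op3 (pending dropped), breaks at step 2 where op3 load() → 7 is illegal

5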